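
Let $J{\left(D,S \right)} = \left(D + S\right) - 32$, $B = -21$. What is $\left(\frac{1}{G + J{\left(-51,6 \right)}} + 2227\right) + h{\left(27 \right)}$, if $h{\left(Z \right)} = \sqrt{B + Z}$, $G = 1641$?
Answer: $\frac{3483029}{1564} + \sqrt{6} \approx 2229.4$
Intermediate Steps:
$J{\left(D,S \right)} = -32 + D + S$
$h{\left(Z \right)} = \sqrt{-21 + Z}$
$\left(\frac{1}{G + J{\left(-51,6 \right)}} + 2227\right) + h{\left(27 \right)} = \left(\frac{1}{1641 - 77} + 2227\right) + \sqrt{-21 + 27} = \left(\frac{1}{1641 - 77} + 2227\right) + \sqrt{6} = \left(\frac{1}{1564} + 2227\right) + \sqrt{6} = \frac{3483029}{1564} + \sqrt{6}$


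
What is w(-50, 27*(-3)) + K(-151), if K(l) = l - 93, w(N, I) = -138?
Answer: -382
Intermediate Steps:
K(l) = -93 + l
w(-50, 27*(-3)) + K(-151) = -138 + (-93 - 151) = -138 - 244 = -382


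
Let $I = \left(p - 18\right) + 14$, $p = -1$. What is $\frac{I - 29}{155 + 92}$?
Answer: $- \frac{34}{247} \approx -0.13765$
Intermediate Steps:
$I = -5$ ($I = \left(-1 - 18\right) + 14 = -19 + 14 = -5$)
$\frac{I - 29}{155 + 92} = \frac{-5 - 29}{155 + 92} = - \frac{34}{247}$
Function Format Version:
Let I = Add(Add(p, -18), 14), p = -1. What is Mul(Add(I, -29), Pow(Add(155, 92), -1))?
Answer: Rational(-34, 247) ≈ -0.13765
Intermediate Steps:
I = -5 (I = Add(Add(-1, -18), 14) = Add(-19, 14) = -5)
Mul(Add(I, -29), Pow(Add(155, 92), -1)) = Mul(Add(-5, -29), Pow(Add(155, 92), -1)) = Mul(-34, Pow(247, -1)) = Mul(-34, Rational(1, 247)) = Rational(-34, 247)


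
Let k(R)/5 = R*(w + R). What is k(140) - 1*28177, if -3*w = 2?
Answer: 208069/3 ≈ 69356.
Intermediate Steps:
w = -⅔ (w = -⅓*2 = -⅔ ≈ -0.66667)
k(R) = 5*R*(-⅔ + R) (k(R) = 5*(R*(-⅔ + R)) = 5*R*(-⅔ + R))
k(140) - 1*28177 = (5/3)*140*(-2 + 3*140) - 1*28177 = (5/3)*140*(-2 + 420) - 28177 = (5/3)*140*418 - 28177 = 292600/3 - 28177 = 208069/3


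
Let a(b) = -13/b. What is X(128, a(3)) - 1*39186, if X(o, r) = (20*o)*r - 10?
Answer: -150868/3 ≈ -50289.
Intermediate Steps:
X(o, r) = -10 + 20*o*r (X(o, r) = 20*o*r - 10 = -10 + 20*o*r)
X(128, a(3)) - 1*39186 = (-10 + 20*128*(-13/3)) - 1*39186 = (-10 + 20*128*(-13*1/3)) - 39186 = (-10 + 20*128*(-13/3)) - 39186 = (-10 - 33280/3) - 39186 = -33310/3 - 39186 = -150868/3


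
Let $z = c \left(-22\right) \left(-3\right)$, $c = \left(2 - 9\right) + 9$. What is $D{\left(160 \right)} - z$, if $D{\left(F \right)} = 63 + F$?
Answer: $91$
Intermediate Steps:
$c = 2$ ($c = -7 + 9 = 2$)
$z = 132$ ($z = 2 \left(-22\right) \left(-3\right) = \left(-44\right) \left(-3\right) = 132$)
$D{\left(160 \right)} - z = \left(63 + 160\right) - 132 = 223 - 132 = 91$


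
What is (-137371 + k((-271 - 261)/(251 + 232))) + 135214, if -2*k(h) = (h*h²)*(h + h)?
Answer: -48926342173/22667121 ≈ -2158.5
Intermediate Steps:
k(h) = -h⁴ (k(h) = -h*h²*(h + h)/2 = -h³*2*h/2 = -h⁴)
(-137371 + k((-271 - 261)/(251 + 232))) + 135214 = (-137371 - ((-271 - 261)/(251 + 232))⁴) + 135214 = (-137371 - (-532/483)⁴) + 135214 = (-137371 - (-532*1/483)⁴) + 135214 = (-137371 - (-76/69)⁴) + 135214 = (-137371 - 1*33362176/22667121) + 135214 = (-137371 - 33362176/22667121) + 135214 = -3113838441067/22667121 + 135214 = -48926342173/22667121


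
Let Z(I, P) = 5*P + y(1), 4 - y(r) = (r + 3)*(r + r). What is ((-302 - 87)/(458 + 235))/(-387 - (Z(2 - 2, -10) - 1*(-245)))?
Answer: 389/400554 ≈ 0.00097116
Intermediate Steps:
y(r) = 4 - 2*r*(3 + r) (y(r) = 4 - (r + 3)*(r + r) = 4 - (3 + r)*2*r = 4 - 2*r*(3 + r))
Z(I, P) = -4 + 5*P (Z(I, P) = 5*P + (4 - 6*1 - 2*1²) = 5*P + (4 - 6 - 2*1) = 5*P + (4 - 6 - 2) = 5*P - 4 = -4 + 5*P)
((-302 - 87)/(458 + 235))/(-387 - (Z(2 - 2, -10) - 1*(-245))) = ((-302 - 87)/(458 + 235))/(-387 - ((-4 + 5*(-10)) - 1*(-245))) = (-389/693)/(-387 - ((-4 - 50) + 245)) = (-389*1/693)/(-387 - (-54 + 245)) = -389/(693*(-387 - 1*191)) = -389/(693*(-387 - 191)) = -389/693/(-578) = -389/693*(-1/578) = 389/400554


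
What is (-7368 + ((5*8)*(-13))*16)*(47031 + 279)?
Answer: -742199280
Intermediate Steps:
(-7368 + ((5*8)*(-13))*16)*(47031 + 279) = (-7368 + (40*(-13))*16)*47310 = (-7368 - 520*16)*47310 = (-7368 - 8320)*47310 = -15688*47310 = -742199280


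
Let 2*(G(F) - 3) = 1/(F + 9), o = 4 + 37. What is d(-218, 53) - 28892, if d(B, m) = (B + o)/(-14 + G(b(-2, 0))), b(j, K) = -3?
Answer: -3782728/131 ≈ -28876.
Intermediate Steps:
o = 41
G(F) = 3 + 1/(2*(9 + F)) (G(F) = 3 + 1/(2*(F + 9)) = 3 + 1/(2*(9 + F)))
d(B, m) = -492/131 - 12*B/131 (d(B, m) = (B + 41)/(-14 + (55 + 6*(-3))/(2*(9 - 3))) = (41 + B)/(-14 + (½)*(55 - 18)/6) = (41 + B)/(-14 + (½)*(⅙)*37) = (41 + B)/(-14 + 37/12) = (41 + B)/(-131/12) = (41 + B)*(-12/131) = -492/131 - 12*B/131)
d(-218, 53) - 28892 = (-492/131 - 12/131*(-218)) - 28892 = (-492/131 + 2616/131) - 28892 = 2124/131 - 28892 = -3782728/131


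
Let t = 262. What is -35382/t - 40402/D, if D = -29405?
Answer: -514911193/3852055 ≈ -133.67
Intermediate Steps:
-35382/t - 40402/D = -35382/262 - 40402/(-29405) = -35382*1/262 - 40402*(-1/29405) = -17691/131 + 40402/29405 = -514911193/3852055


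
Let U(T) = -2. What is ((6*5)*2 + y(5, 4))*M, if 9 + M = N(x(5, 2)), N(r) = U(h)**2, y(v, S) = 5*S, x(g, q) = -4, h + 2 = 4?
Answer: -400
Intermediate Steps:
h = 2 (h = -2 + 4 = 2)
N(r) = 4 (N(r) = (-2)**2 = 4)
M = -5 (M = -9 + 4 = -5)
((6*5)*2 + y(5, 4))*M = ((6*5)*2 + 5*4)*(-5) = (30*2 + 20)*(-5) = (60 + 20)*(-5) = 80*(-5) = -400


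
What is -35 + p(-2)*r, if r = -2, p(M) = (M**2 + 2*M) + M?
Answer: -31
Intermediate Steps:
p(M) = M**2 + 3*M
-35 + p(-2)*r = -35 - 2*(3 - 2)*(-2) = -35 - 2*1*(-2) = -35 - 2*(-2) = -35 + 4 = -31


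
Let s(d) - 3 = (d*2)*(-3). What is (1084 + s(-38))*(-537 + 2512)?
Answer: 2597125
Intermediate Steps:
s(d) = 3 - 6*d (s(d) = 3 + (d*2)*(-3) = 3 + (2*d)*(-3) = 3 - 6*d)
(1084 + s(-38))*(-537 + 2512) = (1084 + (3 - 6*(-38)))*(-537 + 2512) = (1084 + (3 + 228))*1975 = (1084 + 231)*1975 = 1315*1975 = 2597125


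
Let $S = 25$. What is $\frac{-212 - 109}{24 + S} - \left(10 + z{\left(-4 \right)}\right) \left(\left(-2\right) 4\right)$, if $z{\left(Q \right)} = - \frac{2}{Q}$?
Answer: $\frac{3795}{49} \approx 77.449$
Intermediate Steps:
$\frac{-212 - 109}{24 + S} - \left(10 + z{\left(-4 \right)}\right) \left(\left(-2\right) 4\right) = \frac{-212 - 109}{24 + 25} - \left(10 - \frac{2}{-4}\right) \left(\left(-2\right) 4\right) = - \frac{321}{49} - \left(10 - - \frac{1}{2}\right) \left(-8\right) = \left(-321\right) \frac{1}{49} - \left(10 + \frac{1}{2}\right) \left(-8\right) = - \frac{321}{49} - \frac{21}{2} \left(-8\right) = - \frac{321}{49} - -84 = - \frac{321}{49} + 84 = \frac{3795}{49}$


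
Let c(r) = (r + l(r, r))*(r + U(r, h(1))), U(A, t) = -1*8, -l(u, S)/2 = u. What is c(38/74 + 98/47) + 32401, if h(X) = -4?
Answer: 98026991488/3024121 ≈ 32415.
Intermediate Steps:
l(u, S) = -2*u
U(A, t) = -8
c(r) = -r*(-8 + r) (c(r) = (r - 2*r)*(r - 8) = (-r)*(-8 + r) = -r*(-8 + r))
c(38/74 + 98/47) + 32401 = (38/74 + 98/47)*(8 - (38/74 + 98/47)) + 32401 = (38*(1/74) + 98*(1/47))*(8 - (38*(1/74) + 98*(1/47))) + 32401 = (19/37 + 98/47)*(8 - (19/37 + 98/47)) + 32401 = 4519*(8 - 1*4519/1739)/1739 + 32401 = 4519*(8 - 4519/1739)/1739 + 32401 = (4519/1739)*(9393/1739) + 32401 = 42446967/3024121 + 32401 = 98026991488/3024121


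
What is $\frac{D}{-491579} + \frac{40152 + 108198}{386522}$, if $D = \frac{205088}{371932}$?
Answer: $\frac{116910943052327}{304609259180413} \approx 0.38381$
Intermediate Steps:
$D = \frac{51272}{92983}$ ($D = 205088 \cdot \frac{1}{371932} = \frac{51272}{92983} \approx 0.55141$)
$\frac{D}{-491579} + \frac{40152 + 108198}{386522} = \frac{51272}{92983 \left(-491579\right)} + \frac{40152 + 108198}{386522} = \frac{51272}{92983} \left(- \frac{1}{491579}\right) + 148350 \cdot \frac{1}{386522} = - \frac{1768}{1576154833} + \frac{74175}{193261} = \frac{116910943052327}{304609259180413}$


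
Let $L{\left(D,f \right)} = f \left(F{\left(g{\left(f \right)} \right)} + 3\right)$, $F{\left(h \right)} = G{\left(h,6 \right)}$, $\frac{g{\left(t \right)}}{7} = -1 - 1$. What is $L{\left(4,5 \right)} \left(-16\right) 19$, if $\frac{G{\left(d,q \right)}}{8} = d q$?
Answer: $1016880$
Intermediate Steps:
$g{\left(t \right)} = -14$ ($g{\left(t \right)} = 7 \left(-1 - 1\right) = 7 \left(-2\right) = -14$)
$G{\left(d,q \right)} = 8 d q$
$F{\left(h \right)} = 48 h$ ($F{\left(h \right)} = 8 h 6 = 48 h$)
$L{\left(D,f \right)} = - 669 f$ ($L{\left(D,f \right)} = f \left(48 \left(-14\right) + 3\right) = f \left(-672 + 3\right) = f \left(-669\right) = - 669 f$)
$L{\left(4,5 \right)} \left(-16\right) 19 = \left(-669\right) 5 \left(-16\right) 19 = \left(-3345\right) \left(-16\right) 19 = 53520 \cdot 19 = 1016880$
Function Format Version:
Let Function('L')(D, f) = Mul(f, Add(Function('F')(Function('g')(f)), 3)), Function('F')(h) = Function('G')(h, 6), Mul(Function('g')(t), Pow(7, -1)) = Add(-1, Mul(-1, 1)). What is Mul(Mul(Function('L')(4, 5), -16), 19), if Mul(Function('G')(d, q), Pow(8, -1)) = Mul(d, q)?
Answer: 1016880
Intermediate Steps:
Function('g')(t) = -14 (Function('g')(t) = Mul(7, Add(-1, Mul(-1, 1))) = Mul(7, Add(-1, -1)) = Mul(7, -2) = -14)
Function('G')(d, q) = Mul(8, d, q) (Function('G')(d, q) = Mul(8, Mul(d, q)) = Mul(8, d, q))
Function('F')(h) = Mul(48, h) (Function('F')(h) = Mul(8, h, 6) = Mul(48, h))
Function('L')(D, f) = Mul(-669, f) (Function('L')(D, f) = Mul(f, Add(Mul(48, -14), 3)) = Mul(f, Add(-672, 3)) = Mul(f, -669) = Mul(-669, f))
Mul(Mul(Function('L')(4, 5), -16), 19) = Mul(Mul(Mul(-669, 5), -16), 19) = Mul(Mul(-3345, -16), 19) = Mul(53520, 19) = 1016880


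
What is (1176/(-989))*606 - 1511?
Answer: -2207035/989 ≈ -2231.6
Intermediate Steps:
(1176/(-989))*606 - 1511 = (1176*(-1/989))*606 - 1511 = -1176/989*606 - 1511 = -712656/989 - 1511 = -2207035/989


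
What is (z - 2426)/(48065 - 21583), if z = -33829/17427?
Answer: -42311731/461501814 ≈ -0.091683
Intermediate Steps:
z = -33829/17427 (z = -33829*1/17427 = -33829/17427 ≈ -1.9412)
(z - 2426)/(48065 - 21583) = (-33829/17427 - 2426)/(48065 - 21583) = -42311731/17427/26482 = -42311731/17427*1/26482 = -42311731/461501814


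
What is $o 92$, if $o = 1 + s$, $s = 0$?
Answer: $92$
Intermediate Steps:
$o = 1$ ($o = 1 + 0 = 1$)
$o 92 = 1 \cdot 92 = 92$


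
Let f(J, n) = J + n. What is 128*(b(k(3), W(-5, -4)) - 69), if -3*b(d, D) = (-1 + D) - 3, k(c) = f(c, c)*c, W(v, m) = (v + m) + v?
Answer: -8064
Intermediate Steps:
W(v, m) = m + 2*v (W(v, m) = (m + v) + v = m + 2*v)
k(c) = 2*c**2 (k(c) = (c + c)*c = (2*c)*c = 2*c**2)
b(d, D) = 4/3 - D/3 (b(d, D) = -((-1 + D) - 3)/3 = -(-4 + D)/3 = 4/3 - D/3)
128*(b(k(3), W(-5, -4)) - 69) = 128*((4/3 - (-4 + 2*(-5))/3) - 69) = 128*((4/3 - (-4 - 10)/3) - 69) = 128*((4/3 - 1/3*(-14)) - 69) = 128*((4/3 + 14/3) - 69) = 128*(6 - 69) = 128*(-63) = -8064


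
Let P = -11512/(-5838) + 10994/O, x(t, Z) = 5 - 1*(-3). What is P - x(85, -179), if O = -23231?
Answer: -440864162/67811289 ≈ -6.5013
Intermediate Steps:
x(t, Z) = 8 (x(t, Z) = 5 + 3 = 8)
P = 101626150/67811289 (P = -11512/(-5838) + 10994/(-23231) = -11512*(-1/5838) + 10994*(-1/23231) = 5756/2919 - 10994/23231 = 101626150/67811289 ≈ 1.4987)
P - x(85, -179) = 101626150/67811289 - 1*8 = 101626150/67811289 - 8 = -440864162/67811289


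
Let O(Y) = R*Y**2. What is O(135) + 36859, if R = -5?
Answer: -54266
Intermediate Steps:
O(Y) = -5*Y**2
O(135) + 36859 = -5*135**2 + 36859 = -5*18225 + 36859 = -91125 + 36859 = -54266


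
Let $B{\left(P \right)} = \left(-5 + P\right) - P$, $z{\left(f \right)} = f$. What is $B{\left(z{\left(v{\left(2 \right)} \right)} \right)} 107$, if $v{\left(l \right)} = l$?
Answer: $-535$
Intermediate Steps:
$B{\left(P \right)} = -5$
$B{\left(z{\left(v{\left(2 \right)} \right)} \right)} 107 = \left(-5\right) 107 = -535$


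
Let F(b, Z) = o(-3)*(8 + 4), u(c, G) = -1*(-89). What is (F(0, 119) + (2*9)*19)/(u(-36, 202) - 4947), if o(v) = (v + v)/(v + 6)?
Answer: -159/2429 ≈ -0.065459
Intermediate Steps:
u(c, G) = 89
o(v) = 2*v/(6 + v) (o(v) = (2*v)/(6 + v) = 2*v/(6 + v))
F(b, Z) = -24 (F(b, Z) = (2*(-3)/(6 - 3))*(8 + 4) = (2*(-3)/3)*12 = (2*(-3)*(⅓))*12 = -2*12 = -24)
(F(0, 119) + (2*9)*19)/(u(-36, 202) - 4947) = (-24 + (2*9)*19)/(89 - 4947) = (-24 + 18*19)/(-4858) = (-24 + 342)*(-1/4858) = 318*(-1/4858) = -159/2429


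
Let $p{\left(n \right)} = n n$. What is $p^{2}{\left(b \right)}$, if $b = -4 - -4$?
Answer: $0$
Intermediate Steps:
$b = 0$ ($b = -4 + 4 = 0$)
$p{\left(n \right)} = n^{2}$
$p^{2}{\left(b \right)} = \left(0^{2}\right)^{2} = 0^{2} = 0$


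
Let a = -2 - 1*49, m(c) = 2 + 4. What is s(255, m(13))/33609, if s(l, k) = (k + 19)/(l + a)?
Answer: 25/6856236 ≈ 3.6463e-6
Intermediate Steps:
m(c) = 6
a = -51 (a = -2 - 49 = -51)
s(l, k) = (19 + k)/(-51 + l) (s(l, k) = (k + 19)/(l - 51) = (19 + k)/(-51 + l))
s(255, m(13))/33609 = ((19 + 6)/(-51 + 255))/33609 = (25/204)*(1/33609) = 25/6856236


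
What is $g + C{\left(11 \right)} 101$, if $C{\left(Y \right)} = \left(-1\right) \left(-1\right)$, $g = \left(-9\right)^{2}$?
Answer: $182$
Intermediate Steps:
$g = 81$
$C{\left(Y \right)} = 1$
$g + C{\left(11 \right)} 101 = 81 + 1 \cdot 101 = 81 + 101 = 182$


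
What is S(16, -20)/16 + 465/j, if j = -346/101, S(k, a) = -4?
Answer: -94103/692 ≈ -135.99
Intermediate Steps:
j = -346/101 (j = -346*1/101 = -346/101 ≈ -3.4257)
S(16, -20)/16 + 465/j = -4/16 + 465/(-346/101) = -4*1/16 + 465*(-101/346) = -1/4 - 46965/346 = -94103/692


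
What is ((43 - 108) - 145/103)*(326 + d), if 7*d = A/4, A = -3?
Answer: -15603750/721 ≈ -21642.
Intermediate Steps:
d = -3/28 (d = (-3/4)/7 = ((¼)*(-3))/7 = (⅐)*(-¾) = -3/28 ≈ -0.10714)
((43 - 108) - 145/103)*(326 + d) = ((43 - 108) - 145/103)*(326 - 3/28) = (-65 - 145/103)*(9125/28) = -6840/103*9125/28 = -15603750/721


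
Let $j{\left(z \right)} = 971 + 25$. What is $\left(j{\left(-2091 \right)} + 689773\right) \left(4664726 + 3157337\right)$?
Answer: $5403238636447$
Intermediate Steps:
$j{\left(z \right)} = 996$
$\left(j{\left(-2091 \right)} + 689773\right) \left(4664726 + 3157337\right) = \left(996 + 689773\right) \left(4664726 + 3157337\right) = 690769 \cdot 7822063 = 5403238636447$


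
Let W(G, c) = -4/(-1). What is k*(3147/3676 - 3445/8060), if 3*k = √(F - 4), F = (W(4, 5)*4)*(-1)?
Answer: 24425*I*√5/85467 ≈ 0.63903*I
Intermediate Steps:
W(G, c) = 4 (W(G, c) = -4*(-1) = 4)
F = -16 (F = (4*4)*(-1) = 16*(-1) = -16)
k = 2*I*√5/3 (k = √(-16 - 4)/3 = √(-20)/3 = (2*I*√5)/3 = 2*I*√5/3 ≈ 1.4907*I)
k*(3147/3676 - 3445/8060) = (2*I*√5/3)*(3147/3676 - 3445/8060) = (2*I*√5/3)*(3147*(1/3676) - 3445*1/8060) = (2*I*√5/3)*(3147/3676 - 53/124) = (2*I*√5/3)*(24425/56978) = 24425*I*√5/85467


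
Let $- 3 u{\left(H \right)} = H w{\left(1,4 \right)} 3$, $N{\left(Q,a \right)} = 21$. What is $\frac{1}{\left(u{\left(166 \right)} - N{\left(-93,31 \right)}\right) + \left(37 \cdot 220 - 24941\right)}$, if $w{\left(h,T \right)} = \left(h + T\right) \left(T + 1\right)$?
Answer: $- \frac{1}{20972} \approx -4.7683 \cdot 10^{-5}$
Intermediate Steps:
$w{\left(h,T \right)} = \left(1 + T\right) \left(T + h\right)$ ($w{\left(h,T \right)} = \left(T + h\right) \left(1 + T\right) = \left(1 + T\right) \left(T + h\right)$)
$u{\left(H \right)} = - 25 H$ ($u{\left(H \right)} = - \frac{H \left(4 + 1 + 4^{2} + 4 \cdot 1\right) 3}{3} = - \frac{H \left(4 + 1 + 16 + 4\right) 3}{3} = - \frac{H 25 \cdot 3}{3} = - \frac{25 H 3}{3} = - \frac{75 H}{3} = - 25 H$)
$\frac{1}{\left(u{\left(166 \right)} - N{\left(-93,31 \right)}\right) + \left(37 \cdot 220 - 24941\right)} = \frac{1}{\left(\left(-25\right) 166 - 21\right) + \left(37 \cdot 220 - 24941\right)} = \frac{1}{\left(-4150 - 21\right) + \left(8140 - 24941\right)} = \frac{1}{-4171 - 16801} = \frac{1}{-20972} = - \frac{1}{20972}$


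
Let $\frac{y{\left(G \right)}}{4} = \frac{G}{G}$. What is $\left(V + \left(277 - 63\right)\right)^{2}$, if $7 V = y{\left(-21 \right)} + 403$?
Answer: $\frac{3629025}{49} \approx 74062.0$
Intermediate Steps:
$y{\left(G \right)} = 4$ ($y{\left(G \right)} = 4 \frac{G}{G} = 4 \cdot 1 = 4$)
$V = \frac{407}{7}$ ($V = \frac{4 + 403}{7} = \frac{1}{7} \cdot 407 = \frac{407}{7} \approx 58.143$)
$\left(V + \left(277 - 63\right)\right)^{2} = \left(\frac{407}{7} + \left(277 - 63\right)\right)^{2} = \left(\frac{407}{7} + 214\right)^{2} = \left(\frac{1905}{7}\right)^{2} = \frac{3629025}{49}$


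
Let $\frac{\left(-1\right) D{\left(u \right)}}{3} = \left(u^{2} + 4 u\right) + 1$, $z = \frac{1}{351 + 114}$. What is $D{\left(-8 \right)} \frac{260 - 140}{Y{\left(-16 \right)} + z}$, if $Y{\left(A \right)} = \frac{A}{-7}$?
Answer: $- \frac{3515400}{677} \approx -5192.6$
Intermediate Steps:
$z = \frac{1}{465} \approx 0.0021505$
$Y{\left(A \right)} = - \frac{A}{7}$ ($Y{\left(A \right)} = A \left(- \frac{1}{7}\right) = - \frac{A}{7}$)
$D{\left(u \right)} = -3 - 12 u - 3 u^{2}$ ($D{\left(u \right)} = - 3 \left(\left(u^{2} + 4 u\right) + 1\right) = - 3 \left(1 + u^{2} + 4 u\right) = -3 - 12 u - 3 u^{2}$)
$D{\left(-8 \right)} \frac{260 - 140}{Y{\left(-16 \right)} + z} = \left(-3 - -96 - 3 \left(-8\right)^{2}\right) \frac{260 - 140}{\left(- \frac{1}{7}\right) \left(-16\right) + \frac{1}{465}} = \left(-3 + 96 - 192\right) \frac{120}{\frac{16}{7} + \frac{1}{465}} = \left(-3 + 96 - 192\right) \frac{120}{\frac{7447}{3255}} = - 99 \cdot 120 \cdot \frac{3255}{7447} = \left(-99\right) \frac{390600}{7447} = - \frac{3515400}{677}$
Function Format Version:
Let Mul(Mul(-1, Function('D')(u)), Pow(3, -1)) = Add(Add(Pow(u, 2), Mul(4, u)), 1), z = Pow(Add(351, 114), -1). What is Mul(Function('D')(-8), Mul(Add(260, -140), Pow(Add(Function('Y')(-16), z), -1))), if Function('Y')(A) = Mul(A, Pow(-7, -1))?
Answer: Rational(-3515400, 677) ≈ -5192.6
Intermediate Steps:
z = Rational(1, 465) (z = Pow(465, -1) = Rational(1, 465) ≈ 0.0021505)
Function('Y')(A) = Mul(Rational(-1, 7), A) (Function('Y')(A) = Mul(A, Rational(-1, 7)) = Mul(Rational(-1, 7), A))
Function('D')(u) = Add(-3, Mul(-12, u), Mul(-3, Pow(u, 2))) (Function('D')(u) = Mul(-3, Add(Add(Pow(u, 2), Mul(4, u)), 1)) = Mul(-3, Add(1, Pow(u, 2), Mul(4, u))) = Add(-3, Mul(-12, u), Mul(-3, Pow(u, 2))))
Mul(Function('D')(-8), Mul(Add(260, -140), Pow(Add(Function('Y')(-16), z), -1))) = Mul(Add(-3, Mul(-12, -8), Mul(-3, Pow(-8, 2))), Mul(Add(260, -140), Pow(Add(Mul(Rational(-1, 7), -16), Rational(1, 465)), -1))) = Mul(Add(-3, 96, Mul(-3, 64)), Mul(120, Pow(Add(Rational(16, 7), Rational(1, 465)), -1))) = Mul(Add(-3, 96, -192), Mul(120, Pow(Rational(7447, 3255), -1))) = Mul(-99, Mul(120, Rational(3255, 7447))) = Mul(-99, Rational(390600, 7447)) = Rational(-3515400, 677)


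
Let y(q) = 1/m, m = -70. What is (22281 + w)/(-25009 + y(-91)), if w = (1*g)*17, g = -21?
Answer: -1534680/1750631 ≈ -0.87664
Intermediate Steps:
y(q) = -1/70 (y(q) = 1/(-70) = -1/70)
w = -357 (w = (1*(-21))*17 = -21*17 = -357)
(22281 + w)/(-25009 + y(-91)) = (22281 - 357)/(-25009 - 1/70) = 21924/(-1750631/70) = 21924*(-70/1750631) = -1534680/1750631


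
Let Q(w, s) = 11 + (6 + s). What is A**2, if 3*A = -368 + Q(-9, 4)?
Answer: 120409/9 ≈ 13379.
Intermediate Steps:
Q(w, s) = 17 + s
A = -347/3 (A = (-368 + (17 + 4))/3 = (-368 + 21)/3 = (1/3)*(-347) = -347/3 ≈ -115.67)
A**2 = (-347/3)**2 = 120409/9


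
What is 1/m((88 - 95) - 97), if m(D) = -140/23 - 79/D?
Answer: -2392/12743 ≈ -0.18771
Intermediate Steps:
m(D) = -140/23 - 79/D (m(D) = -140*1/23 - 79/D = -140/23 - 79/D)
1/m((88 - 95) - 97) = 1/(-140/23 - 79/((88 - 95) - 97)) = 1/(-140/23 - 79/(-7 - 97)) = 1/(-140/23 - 79/(-104)) = 1/(-140/23 - 79*(-1/104)) = 1/(-140/23 + 79/104) = 1/(-12743/2392) = -2392/12743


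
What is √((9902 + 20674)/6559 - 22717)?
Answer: I*√19940728957/937 ≈ 150.71*I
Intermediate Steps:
√((9902 + 20674)/6559 - 22717) = √(30576*(1/6559) - 22717) = √(4368/937 - 22717) = √(-21281461/937) = I*√19940728957/937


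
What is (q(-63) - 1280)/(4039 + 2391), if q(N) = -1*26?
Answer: -653/3215 ≈ -0.20311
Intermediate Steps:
q(N) = -26
(q(-63) - 1280)/(4039 + 2391) = (-26 - 1280)/(4039 + 2391) = -1306/6430 = -1306*1/6430 = -653/3215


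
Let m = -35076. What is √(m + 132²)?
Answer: 2*I*√4413 ≈ 132.86*I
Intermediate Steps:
√(m + 132²) = √(-35076 + 132²) = √(-35076 + 17424) = √(-17652) = 2*I*√4413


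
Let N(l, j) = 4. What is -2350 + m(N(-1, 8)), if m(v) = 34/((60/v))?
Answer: -35216/15 ≈ -2347.7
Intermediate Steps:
m(v) = 17*v/30 (m(v) = 34*(v/60) = 17*v/30)
-2350 + m(N(-1, 8)) = -2350 + (17/30)*4 = -2350 + 34/15 = -35216/15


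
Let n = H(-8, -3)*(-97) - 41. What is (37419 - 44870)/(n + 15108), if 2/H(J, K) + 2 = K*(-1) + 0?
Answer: -7451/14873 ≈ -0.50097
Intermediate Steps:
H(J, K) = 2/(-2 - K) (H(J, K) = 2/(-2 + (K*(-1) + 0)) = 2/(-2 + (-K + 0)) = 2/(-2 - K))
n = -235 (n = -2/(2 - 3)*(-97) - 41 = -2/(-1)*(-97) - 41 = -2*(-1)*(-97) - 41 = 2*(-97) - 41 = -194 - 41 = -235)
(37419 - 44870)/(n + 15108) = (37419 - 44870)/(-235 + 15108) = -7451/14873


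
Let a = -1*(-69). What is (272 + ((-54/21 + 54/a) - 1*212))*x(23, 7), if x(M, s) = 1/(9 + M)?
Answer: 2343/1288 ≈ 1.8191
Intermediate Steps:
a = 69
(272 + ((-54/21 + 54/a) - 1*212))*x(23, 7) = (272 + ((-54/21 + 54/69) - 1*212))/(9 + 23) = (272 + ((-54*1/21 + 54*(1/69)) - 212))/32 = (272 + ((-18/7 + 18/23) - 212))*(1/32) = (272 + (-288/161 - 212))*(1/32) = (272 - 34420/161)*(1/32) = (9372/161)*(1/32) = 2343/1288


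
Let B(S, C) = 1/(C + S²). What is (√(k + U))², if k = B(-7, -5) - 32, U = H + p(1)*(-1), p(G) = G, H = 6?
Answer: -1187/44 ≈ -26.977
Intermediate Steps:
U = 5 (U = 6 + 1*(-1) = 6 - 1 = 5)
k = -1407/44 (k = 1/(-5 + (-7)²) - 32 = 1/(-5 + 49) - 32 = 1/44 - 32 = -1407/44 ≈ -31.977)
(√(k + U))² = (√(-1407/44 + 5))² = (√(-1187/44))² = (I*√13057/22)² = -1187/44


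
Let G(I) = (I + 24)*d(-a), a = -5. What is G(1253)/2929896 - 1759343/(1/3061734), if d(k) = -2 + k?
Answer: -5260765270681152307/976632 ≈ -5.3866e+12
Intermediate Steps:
G(I) = 72 + 3*I (G(I) = (I + 24)*(-2 - 1*(-5)) = (24 + I)*(-2 + 5) = (24 + I)*3 = 72 + 3*I)
G(1253)/2929896 - 1759343/(1/3061734) = (72 + 3*1253)/2929896 - 1759343/(1/3061734) = (72 + 3759)*(1/2929896) - 1759343/1/3061734 = 3831*(1/2929896) - 1759343*3061734 = 1277/976632 - 5386640280762 = -5260765270681152307/976632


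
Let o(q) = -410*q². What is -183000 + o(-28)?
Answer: -504440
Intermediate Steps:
-183000 + o(-28) = -183000 - 410*(-28)² = -183000 - 410*784 = -183000 - 321440 = -504440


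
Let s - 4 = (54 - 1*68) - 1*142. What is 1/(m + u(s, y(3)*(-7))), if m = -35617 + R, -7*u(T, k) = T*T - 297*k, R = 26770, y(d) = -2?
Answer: -7/80875 ≈ -8.6553e-5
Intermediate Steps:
s = -152 (s = 4 + ((54 - 1*68) - 1*142) = 4 + ((54 - 68) - 142) = 4 + (-14 - 142) = 4 - 156 = -152)
u(T, k) = -T**2/7 + 297*k/7 (u(T, k) = -(T*T - 297*k)/7 = -(T**2 - 297*k)/7 = -T**2/7 + 297*k/7)
m = -8847 (m = -35617 + 26770 = -8847)
1/(m + u(s, y(3)*(-7))) = 1/(-8847 + (-1/7*(-152)**2 + 297*(-2*(-7))/7)) = 1/(-8847 + (-1/7*23104 + (297/7)*14)) = 1/(-8847 + (-23104/7 + 594)) = 1/(-8847 - 18946/7) = 1/(-80875/7) = -7/80875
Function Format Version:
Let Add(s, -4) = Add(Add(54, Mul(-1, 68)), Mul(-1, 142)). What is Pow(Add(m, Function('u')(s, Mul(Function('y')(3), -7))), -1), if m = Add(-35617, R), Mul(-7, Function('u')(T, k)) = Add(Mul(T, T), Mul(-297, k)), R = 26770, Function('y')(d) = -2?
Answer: Rational(-7, 80875) ≈ -8.6553e-5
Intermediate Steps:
s = -152 (s = Add(4, Add(Add(54, Mul(-1, 68)), Mul(-1, 142))) = Add(4, Add(Add(54, -68), -142)) = Add(4, Add(-14, -142)) = Add(4, -156) = -152)
Function('u')(T, k) = Add(Mul(Rational(-1, 7), Pow(T, 2)), Mul(Rational(297, 7), k)) (Function('u')(T, k) = Mul(Rational(-1, 7), Add(Mul(T, T), Mul(-297, k))) = Mul(Rational(-1, 7), Add(Pow(T, 2), Mul(-297, k))) = Add(Mul(Rational(-1, 7), Pow(T, 2)), Mul(Rational(297, 7), k)))
m = -8847 (m = Add(-35617, 26770) = -8847)
Pow(Add(m, Function('u')(s, Mul(Function('y')(3), -7))), -1) = Pow(Add(-8847, Add(Mul(Rational(-1, 7), Pow(-152, 2)), Mul(Rational(297, 7), Mul(-2, -7)))), -1) = Pow(Add(-8847, Add(Mul(Rational(-1, 7), 23104), Mul(Rational(297, 7), 14))), -1) = Pow(Add(-8847, Add(Rational(-23104, 7), 594)), -1) = Pow(Add(-8847, Rational(-18946, 7)), -1) = Pow(Rational(-80875, 7), -1) = Rational(-7, 80875)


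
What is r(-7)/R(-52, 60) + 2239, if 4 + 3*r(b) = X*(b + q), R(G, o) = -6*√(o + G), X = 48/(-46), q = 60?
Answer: 2239 + 341*√2/414 ≈ 2240.2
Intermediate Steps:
X = -24/23 (X = 48*(-1/46) = -24/23 ≈ -1.0435)
R(G, o) = -6*√(G + o)
r(b) = -1532/69 - 8*b/23 (r(b) = -4/3 + (-24*(b + 60)/23)/3 = -4/3 + (-24*(60 + b)/23)/3 = -4/3 + (-1440/23 - 24*b/23)/3 = -4/3 + (-480/23 - 8*b/23) = -1532/69 - 8*b/23)
r(-7)/R(-52, 60) + 2239 = (-1532/69 - 8/23*(-7))/((-6*√(-52 + 60))) + 2239 = (-1532/69 + 56/23)/((-12*√2)) + 2239 = -1364*(-√2/24)/69 + 2239 = -(-341)*√2/414 + 2239 = 341*√2/414 + 2239 = 2239 + 341*√2/414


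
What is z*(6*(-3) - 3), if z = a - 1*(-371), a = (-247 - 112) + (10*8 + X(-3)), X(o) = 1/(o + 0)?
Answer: -1925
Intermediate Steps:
X(o) = 1/o
a = -838/3 (a = (-247 - 112) + (10*8 + 1/(-3)) = -359 + (80 - 1/3) = -359 + 239/3 = -838/3 ≈ -279.33)
z = 275/3 (z = -838/3 - 1*(-371) = -838/3 + 371 = 275/3 ≈ 91.667)
z*(6*(-3) - 3) = 275*(6*(-3) - 3)/3 = 275*(-18 - 3)/3 = (275/3)*(-21) = -1925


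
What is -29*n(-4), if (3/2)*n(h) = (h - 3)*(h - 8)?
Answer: -1624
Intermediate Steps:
n(h) = 2*(-8 + h)*(-3 + h)/3 (n(h) = 2*((h - 3)*(h - 8))/3 = 2*((-3 + h)*(-8 + h))/3 = 2*((-8 + h)*(-3 + h))/3 = 2*(-8 + h)*(-3 + h)/3)
-29*n(-4) = -29*(16 - 22/3*(-4) + (⅔)*(-4)²) = -29*(16 + 88/3 + (⅔)*16) = -29*(16 + 88/3 + 32/3) = -29*56 = -1624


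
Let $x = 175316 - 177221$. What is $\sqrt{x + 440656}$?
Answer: $\sqrt{438751} \approx 662.38$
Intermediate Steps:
$x = -1905$ ($x = 175316 - 177221 = -1905$)
$\sqrt{x + 440656} = \sqrt{-1905 + 440656} = \sqrt{438751}$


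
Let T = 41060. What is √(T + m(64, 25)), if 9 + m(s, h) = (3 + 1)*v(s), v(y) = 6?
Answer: 5*√1643 ≈ 202.67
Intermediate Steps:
m(s, h) = 15 (m(s, h) = -9 + (3 + 1)*6 = -9 + 4*6 = -9 + 24 = 15)
√(T + m(64, 25)) = √(41060 + 15) = √41075 = 5*√1643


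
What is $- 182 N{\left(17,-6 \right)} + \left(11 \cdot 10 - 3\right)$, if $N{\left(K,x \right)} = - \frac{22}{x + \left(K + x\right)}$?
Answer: $\frac{4539}{5} \approx 907.8$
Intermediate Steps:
$N{\left(K,x \right)} = - \frac{22}{K + 2 x}$
$- 182 N{\left(17,-6 \right)} + \left(11 \cdot 10 - 3\right) = - 182 \left(- \frac{22}{17 + 2 \left(-6\right)}\right) + \left(11 \cdot 10 - 3\right) = - 182 \left(- \frac{22}{17 - 12}\right) + \left(110 - 3\right) = - 182 \left(- \frac{22}{5}\right) + 107 = - 182 \left(\left(-22\right) \frac{1}{5}\right) + 107 = \left(-182\right) \left(- \frac{22}{5}\right) + 107 = \frac{4004}{5} + 107 = \frac{4539}{5}$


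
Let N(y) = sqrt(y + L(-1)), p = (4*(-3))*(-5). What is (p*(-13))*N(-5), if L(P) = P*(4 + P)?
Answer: -1560*I*sqrt(2) ≈ -2206.2*I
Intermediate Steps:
p = 60 (p = -12*(-5) = 60)
N(y) = sqrt(-3 + y) (N(y) = sqrt(y - (4 - 1)) = sqrt(y - 1*3) = sqrt(y - 3) = sqrt(-3 + y))
(p*(-13))*N(-5) = (60*(-13))*sqrt(-3 - 5) = -1560*I*sqrt(2)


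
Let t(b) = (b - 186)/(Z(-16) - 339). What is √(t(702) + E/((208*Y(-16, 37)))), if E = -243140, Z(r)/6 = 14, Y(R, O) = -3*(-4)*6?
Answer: I*√12841631530/26520 ≈ 4.273*I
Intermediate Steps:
Y(R, O) = 72 (Y(R, O) = 12*6 = 72)
Z(r) = 84 (Z(r) = 6*14 = 84)
t(b) = 62/85 - b/255 (t(b) = (b - 186)/(84 - 339) = (-186 + b)/(-255) = (-186 + b)*(-1/255) = 62/85 - b/255)
√(t(702) + E/((208*Y(-16, 37)))) = √((62/85 - 1/255*702) - 243140/(208*72)) = √((62/85 - 234/85) - 243140/14976) = √(-172/85 - 243140*1/14976) = √(-172/85 - 60785/3744) = √(-5810693/318240) = I*√12841631530/26520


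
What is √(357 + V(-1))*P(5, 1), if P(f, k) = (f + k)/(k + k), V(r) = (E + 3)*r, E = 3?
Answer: 9*√39 ≈ 56.205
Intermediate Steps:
V(r) = 6*r (V(r) = (3 + 3)*r = 6*r)
P(f, k) = (f + k)/(2*k) (P(f, k) = (f + k)/((2*k)) = (f + k)*(1/(2*k)) = (f + k)/(2*k))
√(357 + V(-1))*P(5, 1) = √(357 + 6*(-1))*((½)*(5 + 1)/1) = √(357 - 6)*((½)*1*6) = √351*3 = (3*√39)*3 = 9*√39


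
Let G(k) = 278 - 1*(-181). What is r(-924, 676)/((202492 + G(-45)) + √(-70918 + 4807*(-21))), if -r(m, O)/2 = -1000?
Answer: 202951000/20594640133 - 1000*I*√171865/20594640133 ≈ 0.0098546 - 2.013e-5*I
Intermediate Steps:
r(m, O) = 2000 (r(m, O) = -2*(-1000) = 2000)
G(k) = 459 (G(k) = 278 + 181 = 459)
r(-924, 676)/((202492 + G(-45)) + √(-70918 + 4807*(-21))) = 2000/((202492 + 459) + √(-70918 + 4807*(-21))) = 2000/(202951 + √(-70918 - 100947)) = 2000/(202951 + √(-171865)) = 2000/(202951 + I*√171865)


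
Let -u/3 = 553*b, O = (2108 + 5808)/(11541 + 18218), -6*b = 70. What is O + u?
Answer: 575993361/29759 ≈ 19355.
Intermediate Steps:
b = -35/3 (b = -⅙*70 = -35/3 ≈ -11.667)
O = 7916/29759 ≈ 0.26600
u = 19355 (u = -1659*(-35)/3 = -3*(-19355/3) = 19355)
O + u = 7916/29759 + 19355 = 575993361/29759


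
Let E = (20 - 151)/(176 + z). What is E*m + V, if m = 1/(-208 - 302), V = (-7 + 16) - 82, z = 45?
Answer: -8227699/112710 ≈ -72.999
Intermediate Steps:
E = -131/221 (E = (20 - 151)/(176 + 45) = -131/221 ≈ -0.59276)
V = -73 (V = 9 - 82 = -73)
m = -1/510 (m = 1/(-510) = -1/510 ≈ -0.0019608)
E*m + V = -131/221*(-1/510) - 73 = 131/112710 - 73 = -8227699/112710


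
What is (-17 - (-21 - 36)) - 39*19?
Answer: -701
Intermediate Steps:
(-17 - (-21 - 36)) - 39*19 = (-17 - 1*(-57)) - 741 = (-17 + 57) - 741 = 40 - 741 = -701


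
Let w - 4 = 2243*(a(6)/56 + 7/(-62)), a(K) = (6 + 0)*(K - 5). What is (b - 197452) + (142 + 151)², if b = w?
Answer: -96879147/868 ≈ -1.1161e+5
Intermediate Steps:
a(K) = -30 + 6*K (a(K) = 6*(-5 + K) = -30 + 6*K)
w = -7743/868 (w = 4 + 2243*((-30 + 6*6)/56 + 7/(-62)) = 4 + 2243*((-30 + 36)*(1/56) + 7*(-1/62)) = 4 + 2243*(6*(1/56) - 7/62) = 4 + 2243*(3/28 - 7/62) = 4 + 2243*(-5/868) = 4 - 11215/868 = -7743/868 ≈ -8.9205)
b = -7743/868 ≈ -8.9205
(b - 197452) + (142 + 151)² = (-7743/868 - 197452) + (142 + 151)² = -171396079/868 + 293² = -171396079/868 + 85849 = -96879147/868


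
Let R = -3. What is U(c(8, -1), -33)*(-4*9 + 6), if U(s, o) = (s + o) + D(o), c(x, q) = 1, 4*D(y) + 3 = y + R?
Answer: 2505/2 ≈ 1252.5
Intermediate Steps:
D(y) = -3/2 + y/4 (D(y) = -3/4 + (y - 3)/4 = -3/4 + (-3 + y)/4 = -3/4 + (-3/4 + y/4) = -3/2 + y/4)
U(s, o) = -3/2 + s + 5*o/4 (U(s, o) = (s + o) + (-3/2 + o/4) = (o + s) + (-3/2 + o/4) = -3/2 + s + 5*o/4)
U(c(8, -1), -33)*(-4*9 + 6) = (-3/2 + 1 + (5/4)*(-33))*(-4*9 + 6) = (-3/2 + 1 - 165/4)*(-36 + 6) = -167/4*(-30) = 2505/2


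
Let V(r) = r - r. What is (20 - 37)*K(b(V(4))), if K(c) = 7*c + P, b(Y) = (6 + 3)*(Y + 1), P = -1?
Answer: -1054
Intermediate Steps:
V(r) = 0
b(Y) = 9 + 9*Y (b(Y) = 9*(1 + Y) = 9 + 9*Y)
K(c) = -1 + 7*c (K(c) = 7*c - 1 = -1 + 7*c)
(20 - 37)*K(b(V(4))) = (20 - 37)*(-1 + 7*(9 + 9*0)) = -17*(-1 + 7*(9 + 0)) = -17*(-1 + 7*9) = -17*(-1 + 63) = -17*62 = -1054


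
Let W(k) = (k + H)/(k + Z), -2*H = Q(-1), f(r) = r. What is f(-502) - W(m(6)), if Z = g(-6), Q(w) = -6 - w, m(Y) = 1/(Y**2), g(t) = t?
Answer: -107839/215 ≈ -501.58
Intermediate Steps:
m(Y) = Y**(-2)
Z = -6
H = 5/2 (H = -(-6 - 1*(-1))/2 = -(-6 + 1)/2 = -1/2*(-5) = 5/2 ≈ 2.5000)
W(k) = (5/2 + k)/(-6 + k) (W(k) = (k + 5/2)/(k - 6) = (5/2 + k)/(-6 + k))
f(-502) - W(m(6)) = -502 - (5/2 + 6**(-2))/(-6 + 6**(-2)) = -502 - (5/2 + 1/36)/(-6 + 1/36) = -502 - 91/((-215/36)*36) = -502 - (-36)*91/(215*36) = -502 - 1*(-91/215) = -502 + 91/215 = -107839/215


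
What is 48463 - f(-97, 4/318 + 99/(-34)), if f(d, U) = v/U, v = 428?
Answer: 761874367/15673 ≈ 48611.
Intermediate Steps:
f(d, U) = 428/U
48463 - f(-97, 4/318 + 99/(-34)) = 48463 - 428/(4/318 + 99/(-34)) = 48463 - 428/(4*(1/318) + 99*(-1/34)) = 48463 - 428/(2/159 - 99/34) = 48463 - 428/(-15673/5406) = 48463 - 428*(-5406)/15673 = 48463 - 1*(-2313768/15673) = 48463 + 2313768/15673 = 761874367/15673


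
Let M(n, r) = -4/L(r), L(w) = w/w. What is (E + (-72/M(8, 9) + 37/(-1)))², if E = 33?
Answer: 196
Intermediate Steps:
L(w) = 1
M(n, r) = -4 (M(n, r) = -4/1 = -4*1 = -4)
(E + (-72/M(8, 9) + 37/(-1)))² = (33 + (-72/(-4) + 37/(-1)))² = (33 + (-72*(-¼) + 37*(-1)))² = (33 + (18 - 37))² = (33 - 19)² = 14² = 196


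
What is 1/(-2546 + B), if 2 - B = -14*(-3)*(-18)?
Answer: -1/1788 ≈ -0.00055928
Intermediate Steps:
B = 758 (B = 2 - (-14*(-3))*(-18) = 2 - 42*(-18) = 2 - 1*(-756) = 2 + 756 = 758)
1/(-2546 + B) = 1/(-2546 + 758) = 1/(-1788) = -1/1788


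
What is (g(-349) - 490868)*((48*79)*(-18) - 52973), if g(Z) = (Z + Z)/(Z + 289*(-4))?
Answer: 89558607724018/1505 ≈ 5.9507e+10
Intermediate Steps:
g(Z) = 2*Z/(-1156 + Z) (g(Z) = (2*Z)/(Z - 1156) = (2*Z)/(-1156 + Z) = 2*Z/(-1156 + Z))
(g(-349) - 490868)*((48*79)*(-18) - 52973) = (2*(-349)/(-1156 - 349) - 490868)*((48*79)*(-18) - 52973) = (2*(-349)/(-1505) - 490868)*(3792*(-18) - 52973) = (2*(-349)*(-1/1505) - 490868)*(-68256 - 52973) = (698/1505 - 490868)*(-121229) = -738755642/1505*(-121229) = 89558607724018/1505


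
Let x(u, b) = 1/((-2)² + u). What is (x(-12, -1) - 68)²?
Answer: 297025/64 ≈ 4641.0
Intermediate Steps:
x(u, b) = 1/(4 + u)
(x(-12, -1) - 68)² = (1/(4 - 12) - 68)² = (1/(-8) - 68)² = (-⅛ - 68)² = (-545/8)² = 297025/64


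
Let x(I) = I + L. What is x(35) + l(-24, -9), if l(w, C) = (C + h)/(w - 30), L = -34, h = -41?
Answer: 52/27 ≈ 1.9259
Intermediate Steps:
l(w, C) = (-41 + C)/(-30 + w) (l(w, C) = (C - 41)/(w - 30) = (-41 + C)/(-30 + w))
x(I) = -34 + I (x(I) = I - 34 = -34 + I)
x(35) + l(-24, -9) = (-34 + 35) + (-41 - 9)/(-30 - 24) = 1 - 50/(-54) = 1 - 1/54*(-50) = 1 + 25/27 = 52/27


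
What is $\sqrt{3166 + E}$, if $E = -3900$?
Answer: $i \sqrt{734} \approx 27.092 i$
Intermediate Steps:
$\sqrt{3166 + E} = \sqrt{3166 - 3900} = \sqrt{-734} = i \sqrt{734}$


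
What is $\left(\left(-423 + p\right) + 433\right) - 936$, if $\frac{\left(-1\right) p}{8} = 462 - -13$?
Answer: $-4726$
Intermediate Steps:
$p = -3800$ ($p = - 8 \left(462 - -13\right) = - 8 \left(462 + 13\right) = \left(-8\right) 475 = -3800$)
$\left(\left(-423 + p\right) + 433\right) - 936 = \left(\left(-423 - 3800\right) + 433\right) - 936 = \left(-4223 + 433\right) - 936 = -3790 - 936 = -4726$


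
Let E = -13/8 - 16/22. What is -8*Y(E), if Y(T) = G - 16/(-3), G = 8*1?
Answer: -320/3 ≈ -106.67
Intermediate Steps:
E = -207/88 (E = -13*⅛ - 16*1/22 = -13/8 - 8/11 = -207/88 ≈ -2.3523)
G = 8
Y(T) = 40/3 (Y(T) = 8 - 16/(-3) = 8 - 16*(-⅓) = 8 + 16/3 = 40/3)
-8*Y(E) = -8*40/3 = -320/3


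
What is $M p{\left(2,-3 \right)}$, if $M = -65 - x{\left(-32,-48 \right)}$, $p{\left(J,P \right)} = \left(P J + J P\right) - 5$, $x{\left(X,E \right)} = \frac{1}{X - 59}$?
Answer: $\frac{100538}{91} \approx 1104.8$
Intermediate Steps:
$x{\left(X,E \right)} = \frac{1}{-59 + X}$
$p{\left(J,P \right)} = -5 + 2 J P$ ($p{\left(J,P \right)} = \left(J P + J P\right) - 5 = 2 J P - 5 = -5 + 2 J P$)
$M = - \frac{5914}{91}$ ($M = -65 - \frac{1}{-59 - 32} = -65 - \frac{1}{-91} = -65 - - \frac{1}{91} = -65 + \frac{1}{91} = - \frac{5914}{91} \approx -64.989$)
$M p{\left(2,-3 \right)} = - \frac{5914 \left(-5 + 2 \cdot 2 \left(-3\right)\right)}{91} = - \frac{5914 \left(-5 - 12\right)}{91} = \left(- \frac{5914}{91}\right) \left(-17\right) = \frac{100538}{91}$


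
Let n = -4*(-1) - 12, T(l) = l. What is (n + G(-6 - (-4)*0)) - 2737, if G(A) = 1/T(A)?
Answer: -16471/6 ≈ -2745.2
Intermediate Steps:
G(A) = 1/A
n = -8 (n = 4 - 12 = -8)
(n + G(-6 - (-4)*0)) - 2737 = (-8 + 1/(-6 - (-4)*0)) - 2737 = (-8 + 1/(-6 - 1*0)) - 2737 = (-8 + 1/(-6 + 0)) - 2737 = (-8 + 1/(-6)) - 2737 = (-8 - 1/6) - 2737 = -49/6 - 2737 = -16471/6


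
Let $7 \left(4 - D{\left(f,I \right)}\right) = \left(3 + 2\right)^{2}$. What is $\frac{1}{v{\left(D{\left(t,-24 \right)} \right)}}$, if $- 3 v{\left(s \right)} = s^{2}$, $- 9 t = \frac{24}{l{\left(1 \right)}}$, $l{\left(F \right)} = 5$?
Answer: $- \frac{49}{3} \approx -16.333$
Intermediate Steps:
$t = - \frac{8}{15}$ ($t = - \frac{24 \cdot \frac{1}{5}}{9} = \left(- \frac{1}{9}\right) \frac{24}{5} = - \frac{8}{15} \approx -0.53333$)
$D{\left(f,I \right)} = \frac{3}{7}$ ($D{\left(f,I \right)} = 4 - \frac{\left(3 + 2\right)^{2}}{7} = 4 - \frac{5^{2}}{7} = 4 - \frac{25}{7} = \frac{3}{7}$)
$v{\left(s \right)} = - \frac{s^{2}}{3}$
$\frac{1}{v{\left(D{\left(t,-24 \right)} \right)}} = \frac{1}{\left(- \frac{1}{3}\right) \left(\frac{3}{7}\right)^{2}} = \frac{1}{\left(- \frac{1}{3}\right) \frac{9}{49}} = \frac{1}{- \frac{3}{49}} = - \frac{49}{3}$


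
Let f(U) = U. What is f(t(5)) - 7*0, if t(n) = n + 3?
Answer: 8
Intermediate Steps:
t(n) = 3 + n
f(t(5)) - 7*0 = (3 + 5) - 7*0 = 8 + 0 = 8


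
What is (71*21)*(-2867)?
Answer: -4274697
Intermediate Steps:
(71*21)*(-2867) = 1491*(-2867) = -4274697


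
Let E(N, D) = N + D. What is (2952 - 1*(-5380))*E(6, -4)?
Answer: 16664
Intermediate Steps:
E(N, D) = D + N
(2952 - 1*(-5380))*E(6, -4) = (2952 - 1*(-5380))*(-4 + 6) = (2952 + 5380)*2 = 8332*2 = 16664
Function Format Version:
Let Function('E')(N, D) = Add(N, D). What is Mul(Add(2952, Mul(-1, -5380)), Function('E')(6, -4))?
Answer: 16664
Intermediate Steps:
Function('E')(N, D) = Add(D, N)
Mul(Add(2952, Mul(-1, -5380)), Function('E')(6, -4)) = Mul(Add(2952, Mul(-1, -5380)), Add(-4, 6)) = Mul(Add(2952, 5380), 2) = Mul(8332, 2) = 16664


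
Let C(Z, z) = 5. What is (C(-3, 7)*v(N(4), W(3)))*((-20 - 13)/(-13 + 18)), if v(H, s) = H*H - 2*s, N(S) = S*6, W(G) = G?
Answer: -18810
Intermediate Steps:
N(S) = 6*S
v(H, s) = H² - 2*s
(C(-3, 7)*v(N(4), W(3)))*((-20 - 13)/(-13 + 18)) = (5*((6*4)² - 2*3))*((-20 - 13)/(-13 + 18)) = (5*(24² - 6))*(-33/5) = (5*(576 - 6))*(-33*⅕) = (5*570)*(-33/5) = 2850*(-33/5) = -18810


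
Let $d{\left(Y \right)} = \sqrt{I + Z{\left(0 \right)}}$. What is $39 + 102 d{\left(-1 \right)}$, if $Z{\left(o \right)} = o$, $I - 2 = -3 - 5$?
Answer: $39 + 102 i \sqrt{6} \approx 39.0 + 249.85 i$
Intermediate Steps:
$I = -6$ ($I = 2 - 8 = -6$)
$d{\left(Y \right)} = i \sqrt{6}$ ($d{\left(Y \right)} = \sqrt{-6 + 0} = \sqrt{-6} = i \sqrt{6}$)
$39 + 102 d{\left(-1 \right)} = 39 + 102 i \sqrt{6}$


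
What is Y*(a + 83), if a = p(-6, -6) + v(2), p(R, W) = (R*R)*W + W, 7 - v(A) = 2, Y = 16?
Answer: -2144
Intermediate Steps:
v(A) = 5 (v(A) = 7 - 1*2 = 7 - 2 = 5)
p(R, W) = W + W*R**2 (p(R, W) = R**2*W + W = W*R**2 + W = W + W*R**2)
a = -217 (a = -6*(1 + (-6)**2) + 5 = -6*(1 + 36) + 5 = -6*37 + 5 = -222 + 5 = -217)
Y*(a + 83) = 16*(-217 + 83) = 16*(-134) = -2144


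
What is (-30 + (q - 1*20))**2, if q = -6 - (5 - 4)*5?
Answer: 3721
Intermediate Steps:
q = -11 (q = -6 - 5 = -11)
(-30 + (q - 1*20))**2 = (-30 + (-11 - 1*20))**2 = (-30 + (-11 - 20))**2 = (-30 - 31)**2 = (-61)**2 = 3721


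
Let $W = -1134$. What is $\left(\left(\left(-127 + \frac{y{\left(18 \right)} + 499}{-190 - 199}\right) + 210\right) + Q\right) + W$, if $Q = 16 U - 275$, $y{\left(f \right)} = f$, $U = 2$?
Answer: $- \frac{503883}{389} \approx -1295.3$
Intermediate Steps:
$Q = -243$ ($Q = 16 \cdot 2 - 275 = 32 - 275 = -243$)
$\left(\left(\left(-127 + \frac{y{\left(18 \right)} + 499}{-190 - 199}\right) + 210\right) + Q\right) + W = \left(\left(\left(-127 + \frac{18 + 499}{-190 - 199}\right) + 210\right) - 243\right) - 1134 = \left(\left(\left(-127 + \frac{517}{-389}\right) + 210\right) - 243\right) - 1134 = \left(\left(\left(-127 + 517 \left(- \frac{1}{389}\right)\right) + 210\right) - 243\right) - 1134 = \left(\left(\left(-127 - \frac{517}{389}\right) + 210\right) - 243\right) - 1134 = \left(\left(- \frac{49920}{389} + 210\right) - 243\right) - 1134 = \left(\frac{31770}{389} - 243\right) - 1134 = - \frac{62757}{389} - 1134 = - \frac{503883}{389}$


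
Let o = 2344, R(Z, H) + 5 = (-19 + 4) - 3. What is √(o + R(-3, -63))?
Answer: √2321 ≈ 48.177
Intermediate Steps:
R(Z, H) = -23 (R(Z, H) = -5 + ((-19 + 4) - 3) = -5 + (-15 - 3) = -5 - 18 = -23)
√(o + R(-3, -63)) = √(2344 - 23) = √2321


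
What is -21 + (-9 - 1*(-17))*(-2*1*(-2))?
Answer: 11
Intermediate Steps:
-21 + (-9 - 1*(-17))*(-2*1*(-2)) = -21 + (-9 + 17)*(-2*(-2)) = -21 + 8*4 = -21 + 32 = 11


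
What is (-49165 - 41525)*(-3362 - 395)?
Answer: 340722330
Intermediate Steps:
(-49165 - 41525)*(-3362 - 395) = -90690*(-3757) = 340722330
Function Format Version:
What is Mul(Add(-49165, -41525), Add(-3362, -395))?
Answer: 340722330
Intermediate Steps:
Mul(Add(-49165, -41525), Add(-3362, -395)) = Mul(-90690, -3757) = 340722330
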